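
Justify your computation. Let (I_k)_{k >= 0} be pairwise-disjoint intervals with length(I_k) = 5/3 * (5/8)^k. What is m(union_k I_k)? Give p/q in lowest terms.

By countable additivity of the Lebesgue measure on pairwise disjoint measurable sets,
  m(union_{k >= 0} I_k) = sum_{k >= 0} m(I_k) = sum_{k >= 0} a * r^k,
  with a = 5/3 and r = 5/8.
Since 0 < r = 5/8 < 1, the geometric series converges:
  sum_{k >= 0} a * r^k = a / (1 - r).
  = 5/3 / (1 - 5/8)
  = 5/3 / (3/8)
  = 40/9.

40/9


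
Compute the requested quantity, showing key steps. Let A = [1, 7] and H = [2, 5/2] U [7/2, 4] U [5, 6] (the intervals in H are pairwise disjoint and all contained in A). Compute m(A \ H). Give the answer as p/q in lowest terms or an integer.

The ambient interval has length m(A) = 7 - 1 = 6.
Since the holes are disjoint and sit inside A, by finite additivity
  m(H) = sum_i (b_i - a_i), and m(A \ H) = m(A) - m(H).
Computing the hole measures:
  m(H_1) = 5/2 - 2 = 1/2.
  m(H_2) = 4 - 7/2 = 1/2.
  m(H_3) = 6 - 5 = 1.
Summed: m(H) = 1/2 + 1/2 + 1 = 2.
So m(A \ H) = 6 - 2 = 4.

4


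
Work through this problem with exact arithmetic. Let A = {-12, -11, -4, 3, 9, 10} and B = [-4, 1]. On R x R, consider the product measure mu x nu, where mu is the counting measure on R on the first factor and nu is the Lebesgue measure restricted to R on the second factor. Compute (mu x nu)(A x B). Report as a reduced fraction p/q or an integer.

For a measurable rectangle A x B, the product measure satisfies
  (mu x nu)(A x B) = mu(A) * nu(B).
  mu(A) = 6.
  nu(B) = 5.
  (mu x nu)(A x B) = 6 * 5 = 30.

30


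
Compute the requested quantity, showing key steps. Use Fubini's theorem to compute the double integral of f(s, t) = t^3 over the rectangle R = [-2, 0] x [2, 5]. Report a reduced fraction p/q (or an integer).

f(s, t) is a tensor product of a function of s and a function of t, and both factors are bounded continuous (hence Lebesgue integrable) on the rectangle, so Fubini's theorem applies:
  integral_R f d(m x m) = (integral_a1^b1 1 ds) * (integral_a2^b2 t^3 dt).
Inner integral in s: integral_{-2}^{0} 1 ds = (0^1 - (-2)^1)/1
  = 2.
Inner integral in t: integral_{2}^{5} t^3 dt = (5^4 - 2^4)/4
  = 609/4.
Product: (2) * (609/4) = 609/2.

609/2


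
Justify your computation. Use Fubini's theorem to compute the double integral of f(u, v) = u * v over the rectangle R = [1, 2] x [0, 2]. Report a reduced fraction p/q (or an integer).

f(u, v) is a tensor product of a function of u and a function of v, and both factors are bounded continuous (hence Lebesgue integrable) on the rectangle, so Fubini's theorem applies:
  integral_R f d(m x m) = (integral_a1^b1 u du) * (integral_a2^b2 v dv).
Inner integral in u: integral_{1}^{2} u du = (2^2 - 1^2)/2
  = 3/2.
Inner integral in v: integral_{0}^{2} v dv = (2^2 - 0^2)/2
  = 2.
Product: (3/2) * (2) = 3.

3


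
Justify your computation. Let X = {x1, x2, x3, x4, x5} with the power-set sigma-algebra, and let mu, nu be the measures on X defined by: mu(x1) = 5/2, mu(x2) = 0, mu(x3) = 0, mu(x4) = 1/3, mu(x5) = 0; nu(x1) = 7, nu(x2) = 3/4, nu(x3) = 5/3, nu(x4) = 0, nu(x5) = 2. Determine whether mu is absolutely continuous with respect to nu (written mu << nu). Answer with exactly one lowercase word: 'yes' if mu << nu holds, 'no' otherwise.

mu << nu means: every nu-null measurable set is also mu-null; equivalently, for every atom x, if nu({x}) = 0 then mu({x}) = 0.
Checking each atom:
  x1: nu = 7 > 0 -> no constraint.
  x2: nu = 3/4 > 0 -> no constraint.
  x3: nu = 5/3 > 0 -> no constraint.
  x4: nu = 0, mu = 1/3 > 0 -> violates mu << nu.
  x5: nu = 2 > 0 -> no constraint.
The atom(s) x4 violate the condition (nu = 0 but mu > 0). Therefore mu is NOT absolutely continuous w.r.t. nu.

no


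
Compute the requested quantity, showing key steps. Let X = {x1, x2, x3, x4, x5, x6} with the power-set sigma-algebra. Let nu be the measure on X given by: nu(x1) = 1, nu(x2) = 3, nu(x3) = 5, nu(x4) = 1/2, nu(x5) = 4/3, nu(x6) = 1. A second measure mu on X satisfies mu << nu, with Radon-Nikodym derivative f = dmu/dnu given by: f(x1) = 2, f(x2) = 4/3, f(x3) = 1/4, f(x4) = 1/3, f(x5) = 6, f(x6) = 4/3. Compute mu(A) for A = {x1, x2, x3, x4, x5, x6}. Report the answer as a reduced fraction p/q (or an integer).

By the defining property of the Radon-Nikodym derivative, for every measurable set A,
  mu(A) = integral_A f dnu.
Since nu is a discrete measure concentrated on the atoms of X, the integral over A reduces to the sum
  mu(A) = sum_{x in A} f(x) * nu({x}).
Computing each term:
  x1: f(x1) * nu(x1) = 2 * 1 = 2.
  x2: f(x2) * nu(x2) = 4/3 * 3 = 4.
  x3: f(x3) * nu(x3) = 1/4 * 5 = 5/4.
  x4: f(x4) * nu(x4) = 1/3 * 1/2 = 1/6.
  x5: f(x5) * nu(x5) = 6 * 4/3 = 8.
  x6: f(x6) * nu(x6) = 4/3 * 1 = 4/3.
Summing: mu(A) = 2 + 4 + 5/4 + 1/6 + 8 + 4/3 = 67/4.

67/4


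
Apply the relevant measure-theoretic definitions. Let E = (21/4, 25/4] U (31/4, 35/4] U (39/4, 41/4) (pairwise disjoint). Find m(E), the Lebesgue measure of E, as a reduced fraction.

For pairwise disjoint intervals, m(union_i I_i) = sum_i m(I_i),
and m is invariant under swapping open/closed endpoints (single points have measure 0).
So m(E) = sum_i (b_i - a_i).
  I_1 has length 25/4 - 21/4 = 1.
  I_2 has length 35/4 - 31/4 = 1.
  I_3 has length 41/4 - 39/4 = 1/2.
Summing:
  m(E) = 1 + 1 + 1/2 = 5/2.

5/2


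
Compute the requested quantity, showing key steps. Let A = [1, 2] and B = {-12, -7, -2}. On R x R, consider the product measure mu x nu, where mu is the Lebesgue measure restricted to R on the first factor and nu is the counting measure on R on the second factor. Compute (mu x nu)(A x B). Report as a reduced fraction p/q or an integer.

For a measurable rectangle A x B, the product measure satisfies
  (mu x nu)(A x B) = mu(A) * nu(B).
  mu(A) = 1.
  nu(B) = 3.
  (mu x nu)(A x B) = 1 * 3 = 3.

3


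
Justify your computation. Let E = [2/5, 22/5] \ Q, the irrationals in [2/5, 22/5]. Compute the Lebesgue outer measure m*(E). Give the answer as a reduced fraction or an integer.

The interval I = [2/5, 22/5] has m(I) = 22/5 - 2/5 = 4 (endpoints are measure-zero, so open/closed/half-open agree). Write I = (I cap Q) u (I \ Q). The rationals in I are countable, so m*(I cap Q) = 0 (cover each rational by intervals whose total length is arbitrarily small). By countable subadditivity m*(I) <= m*(I cap Q) + m*(I \ Q), hence m*(I \ Q) >= m(I) = 4. The reverse inequality m*(I \ Q) <= m*(I) = 4 is trivial since (I \ Q) is a subset of I. Therefore m*(I \ Q) = 4.

4


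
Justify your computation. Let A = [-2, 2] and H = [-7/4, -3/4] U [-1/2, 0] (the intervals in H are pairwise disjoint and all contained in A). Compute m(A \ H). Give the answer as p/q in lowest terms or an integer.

The ambient interval has length m(A) = 2 - (-2) = 4.
Since the holes are disjoint and sit inside A, by finite additivity
  m(H) = sum_i (b_i - a_i), and m(A \ H) = m(A) - m(H).
Computing the hole measures:
  m(H_1) = -3/4 - (-7/4) = 1.
  m(H_2) = 0 - (-1/2) = 1/2.
Summed: m(H) = 1 + 1/2 = 3/2.
So m(A \ H) = 4 - 3/2 = 5/2.

5/2


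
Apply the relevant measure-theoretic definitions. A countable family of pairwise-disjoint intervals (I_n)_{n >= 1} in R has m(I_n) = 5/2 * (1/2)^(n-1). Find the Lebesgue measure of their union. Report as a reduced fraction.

By countable additivity of the Lebesgue measure on pairwise disjoint measurable sets,
  m(union_{n >= 1} I_n) = sum_{n >= 1} m(I_n) = sum_{n >= 1} a * r^(n-1),
  with a = 5/2 and r = 1/2.
Since 0 < r = 1/2 < 1, the geometric series converges:
  sum_{n >= 1} a * r^(n-1) = a / (1 - r).
  = 5/2 / (1 - 1/2)
  = 5/2 / (1/2)
  = 5.

5


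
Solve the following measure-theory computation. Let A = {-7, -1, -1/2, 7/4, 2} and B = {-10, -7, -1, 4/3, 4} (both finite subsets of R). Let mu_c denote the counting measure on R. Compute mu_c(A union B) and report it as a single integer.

Counting measure on a finite set equals cardinality. By inclusion-exclusion, |A union B| = |A| + |B| - |A cap B|.
|A| = 5, |B| = 5, |A cap B| = 2.
So mu_c(A union B) = 5 + 5 - 2 = 8.

8


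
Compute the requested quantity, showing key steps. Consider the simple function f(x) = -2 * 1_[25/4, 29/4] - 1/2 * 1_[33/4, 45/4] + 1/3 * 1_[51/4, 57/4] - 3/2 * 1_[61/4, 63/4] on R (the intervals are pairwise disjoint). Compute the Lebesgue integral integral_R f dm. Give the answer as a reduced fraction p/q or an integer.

For a simple function f = sum_i c_i * 1_{A_i} with disjoint A_i,
  integral f dm = sum_i c_i * m(A_i).
Lengths of the A_i:
  m(A_1) = 29/4 - 25/4 = 1.
  m(A_2) = 45/4 - 33/4 = 3.
  m(A_3) = 57/4 - 51/4 = 3/2.
  m(A_4) = 63/4 - 61/4 = 1/2.
Contributions c_i * m(A_i):
  (-2) * (1) = -2.
  (-1/2) * (3) = -3/2.
  (1/3) * (3/2) = 1/2.
  (-3/2) * (1/2) = -3/4.
Total: -2 - 3/2 + 1/2 - 3/4 = -15/4.

-15/4


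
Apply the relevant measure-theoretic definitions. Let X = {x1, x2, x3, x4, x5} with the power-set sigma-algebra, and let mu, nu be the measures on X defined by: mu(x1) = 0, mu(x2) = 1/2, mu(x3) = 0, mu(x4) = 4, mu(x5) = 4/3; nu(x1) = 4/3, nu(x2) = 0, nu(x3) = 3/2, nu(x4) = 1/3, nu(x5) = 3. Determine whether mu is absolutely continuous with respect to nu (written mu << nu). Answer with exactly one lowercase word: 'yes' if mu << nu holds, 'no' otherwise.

mu << nu means: every nu-null measurable set is also mu-null; equivalently, for every atom x, if nu({x}) = 0 then mu({x}) = 0.
Checking each atom:
  x1: nu = 4/3 > 0 -> no constraint.
  x2: nu = 0, mu = 1/2 > 0 -> violates mu << nu.
  x3: nu = 3/2 > 0 -> no constraint.
  x4: nu = 1/3 > 0 -> no constraint.
  x5: nu = 3 > 0 -> no constraint.
The atom(s) x2 violate the condition (nu = 0 but mu > 0). Therefore mu is NOT absolutely continuous w.r.t. nu.

no


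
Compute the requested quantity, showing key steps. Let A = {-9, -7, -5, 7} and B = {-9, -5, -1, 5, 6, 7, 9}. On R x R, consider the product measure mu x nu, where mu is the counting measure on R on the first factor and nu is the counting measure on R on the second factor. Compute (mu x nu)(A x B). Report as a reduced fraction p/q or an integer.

For a measurable rectangle A x B, the product measure satisfies
  (mu x nu)(A x B) = mu(A) * nu(B).
  mu(A) = 4.
  nu(B) = 7.
  (mu x nu)(A x B) = 4 * 7 = 28.

28


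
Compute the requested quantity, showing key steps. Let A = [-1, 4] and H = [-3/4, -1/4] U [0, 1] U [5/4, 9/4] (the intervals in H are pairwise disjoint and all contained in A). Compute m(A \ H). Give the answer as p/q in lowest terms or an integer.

The ambient interval has length m(A) = 4 - (-1) = 5.
Since the holes are disjoint and sit inside A, by finite additivity
  m(H) = sum_i (b_i - a_i), and m(A \ H) = m(A) - m(H).
Computing the hole measures:
  m(H_1) = -1/4 - (-3/4) = 1/2.
  m(H_2) = 1 - 0 = 1.
  m(H_3) = 9/4 - 5/4 = 1.
Summed: m(H) = 1/2 + 1 + 1 = 5/2.
So m(A \ H) = 5 - 5/2 = 5/2.

5/2


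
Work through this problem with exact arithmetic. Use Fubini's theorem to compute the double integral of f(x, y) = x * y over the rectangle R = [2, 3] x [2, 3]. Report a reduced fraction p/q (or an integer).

f(x, y) is a tensor product of a function of x and a function of y, and both factors are bounded continuous (hence Lebesgue integrable) on the rectangle, so Fubini's theorem applies:
  integral_R f d(m x m) = (integral_a1^b1 x dx) * (integral_a2^b2 y dy).
Inner integral in x: integral_{2}^{3} x dx = (3^2 - 2^2)/2
  = 5/2.
Inner integral in y: integral_{2}^{3} y dy = (3^2 - 2^2)/2
  = 5/2.
Product: (5/2) * (5/2) = 25/4.

25/4


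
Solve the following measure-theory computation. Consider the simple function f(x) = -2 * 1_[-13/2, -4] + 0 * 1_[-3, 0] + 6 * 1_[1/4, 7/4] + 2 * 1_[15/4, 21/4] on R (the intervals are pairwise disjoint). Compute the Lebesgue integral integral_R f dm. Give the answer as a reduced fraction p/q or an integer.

For a simple function f = sum_i c_i * 1_{A_i} with disjoint A_i,
  integral f dm = sum_i c_i * m(A_i).
Lengths of the A_i:
  m(A_1) = -4 - (-13/2) = 5/2.
  m(A_2) = 0 - (-3) = 3.
  m(A_3) = 7/4 - 1/4 = 3/2.
  m(A_4) = 21/4 - 15/4 = 3/2.
Contributions c_i * m(A_i):
  (-2) * (5/2) = -5.
  (0) * (3) = 0.
  (6) * (3/2) = 9.
  (2) * (3/2) = 3.
Total: -5 + 0 + 9 + 3 = 7.

7


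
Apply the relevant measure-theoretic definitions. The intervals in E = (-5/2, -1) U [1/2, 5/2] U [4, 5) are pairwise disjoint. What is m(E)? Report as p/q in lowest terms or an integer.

For pairwise disjoint intervals, m(union_i I_i) = sum_i m(I_i),
and m is invariant under swapping open/closed endpoints (single points have measure 0).
So m(E) = sum_i (b_i - a_i).
  I_1 has length -1 - (-5/2) = 3/2.
  I_2 has length 5/2 - 1/2 = 2.
  I_3 has length 5 - 4 = 1.
Summing:
  m(E) = 3/2 + 2 + 1 = 9/2.

9/2


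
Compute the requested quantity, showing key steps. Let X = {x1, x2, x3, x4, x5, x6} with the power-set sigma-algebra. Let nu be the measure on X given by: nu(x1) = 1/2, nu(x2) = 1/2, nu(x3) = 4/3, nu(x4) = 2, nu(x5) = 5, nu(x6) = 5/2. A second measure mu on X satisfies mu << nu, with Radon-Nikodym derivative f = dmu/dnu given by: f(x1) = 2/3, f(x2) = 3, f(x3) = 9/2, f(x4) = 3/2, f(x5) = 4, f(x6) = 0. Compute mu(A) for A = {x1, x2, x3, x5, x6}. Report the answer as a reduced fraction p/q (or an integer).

By the defining property of the Radon-Nikodym derivative, for every measurable set A,
  mu(A) = integral_A f dnu.
Since nu is a discrete measure concentrated on the atoms of X, the integral over A reduces to the sum
  mu(A) = sum_{x in A} f(x) * nu({x}).
Computing each term:
  x1: f(x1) * nu(x1) = 2/3 * 1/2 = 1/3.
  x2: f(x2) * nu(x2) = 3 * 1/2 = 3/2.
  x3: f(x3) * nu(x3) = 9/2 * 4/3 = 6.
  x5: f(x5) * nu(x5) = 4 * 5 = 20.
  x6: f(x6) * nu(x6) = 0 * 5/2 = 0.
Summing: mu(A) = 1/3 + 3/2 + 6 + 20 + 0 = 167/6.

167/6


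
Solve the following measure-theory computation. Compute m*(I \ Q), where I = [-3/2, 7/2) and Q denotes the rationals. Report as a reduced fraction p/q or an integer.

The interval I = [-3/2, 7/2) has m(I) = 7/2 - (-3/2) = 5 (endpoints are measure-zero, so open/closed/half-open agree). Write I = (I cap Q) u (I \ Q). The rationals in I are countable, so m*(I cap Q) = 0 (cover each rational by intervals whose total length is arbitrarily small). By countable subadditivity m*(I) <= m*(I cap Q) + m*(I \ Q), hence m*(I \ Q) >= m(I) = 5. The reverse inequality m*(I \ Q) <= m*(I) = 5 is trivial since (I \ Q) is a subset of I. Therefore m*(I \ Q) = 5.

5


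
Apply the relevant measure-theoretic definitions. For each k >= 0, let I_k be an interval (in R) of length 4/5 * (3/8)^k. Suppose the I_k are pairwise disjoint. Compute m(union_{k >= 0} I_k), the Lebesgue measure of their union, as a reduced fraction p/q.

By countable additivity of the Lebesgue measure on pairwise disjoint measurable sets,
  m(union_{k >= 0} I_k) = sum_{k >= 0} m(I_k) = sum_{k >= 0} a * r^k,
  with a = 4/5 and r = 3/8.
Since 0 < r = 3/8 < 1, the geometric series converges:
  sum_{k >= 0} a * r^k = a / (1 - r).
  = 4/5 / (1 - 3/8)
  = 4/5 / (5/8)
  = 32/25.

32/25


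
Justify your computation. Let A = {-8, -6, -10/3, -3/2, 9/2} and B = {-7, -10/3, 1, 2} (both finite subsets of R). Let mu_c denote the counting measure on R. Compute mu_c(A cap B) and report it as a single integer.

Counting measure on a finite set equals cardinality. mu_c(A cap B) = |A cap B| (elements appearing in both).
Enumerating the elements of A that also lie in B gives 1 element(s).
So mu_c(A cap B) = 1.

1


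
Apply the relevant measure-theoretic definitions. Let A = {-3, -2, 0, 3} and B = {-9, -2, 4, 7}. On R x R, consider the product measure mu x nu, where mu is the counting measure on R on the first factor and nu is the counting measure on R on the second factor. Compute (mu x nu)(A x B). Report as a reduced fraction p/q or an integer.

For a measurable rectangle A x B, the product measure satisfies
  (mu x nu)(A x B) = mu(A) * nu(B).
  mu(A) = 4.
  nu(B) = 4.
  (mu x nu)(A x B) = 4 * 4 = 16.

16


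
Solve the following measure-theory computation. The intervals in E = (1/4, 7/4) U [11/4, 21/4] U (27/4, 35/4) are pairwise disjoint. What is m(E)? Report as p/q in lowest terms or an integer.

For pairwise disjoint intervals, m(union_i I_i) = sum_i m(I_i),
and m is invariant under swapping open/closed endpoints (single points have measure 0).
So m(E) = sum_i (b_i - a_i).
  I_1 has length 7/4 - 1/4 = 3/2.
  I_2 has length 21/4 - 11/4 = 5/2.
  I_3 has length 35/4 - 27/4 = 2.
Summing:
  m(E) = 3/2 + 5/2 + 2 = 6.

6


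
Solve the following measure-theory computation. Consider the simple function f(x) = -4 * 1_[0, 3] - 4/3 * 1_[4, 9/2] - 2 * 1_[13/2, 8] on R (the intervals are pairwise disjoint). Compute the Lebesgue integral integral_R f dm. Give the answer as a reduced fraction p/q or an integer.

For a simple function f = sum_i c_i * 1_{A_i} with disjoint A_i,
  integral f dm = sum_i c_i * m(A_i).
Lengths of the A_i:
  m(A_1) = 3 - 0 = 3.
  m(A_2) = 9/2 - 4 = 1/2.
  m(A_3) = 8 - 13/2 = 3/2.
Contributions c_i * m(A_i):
  (-4) * (3) = -12.
  (-4/3) * (1/2) = -2/3.
  (-2) * (3/2) = -3.
Total: -12 - 2/3 - 3 = -47/3.

-47/3


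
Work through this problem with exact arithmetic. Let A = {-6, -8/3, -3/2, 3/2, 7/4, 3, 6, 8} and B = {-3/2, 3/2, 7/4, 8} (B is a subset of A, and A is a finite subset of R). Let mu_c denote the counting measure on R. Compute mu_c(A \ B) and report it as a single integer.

Counting measure assigns mu_c(E) = |E| (number of elements) when E is finite. For B subset A, A \ B is the set of elements of A not in B, so |A \ B| = |A| - |B|.
|A| = 8, |B| = 4, so mu_c(A \ B) = 8 - 4 = 4.

4


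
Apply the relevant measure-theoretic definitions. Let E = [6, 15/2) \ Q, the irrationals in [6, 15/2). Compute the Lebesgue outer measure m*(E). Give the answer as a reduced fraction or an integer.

The interval I = [6, 15/2) has m(I) = 15/2 - 6 = 3/2 (endpoints are measure-zero, so open/closed/half-open agree). Write I = (I cap Q) u (I \ Q). The rationals in I are countable, so m*(I cap Q) = 0 (cover each rational by intervals whose total length is arbitrarily small). By countable subadditivity m*(I) <= m*(I cap Q) + m*(I \ Q), hence m*(I \ Q) >= m(I) = 3/2. The reverse inequality m*(I \ Q) <= m*(I) = 3/2 is trivial since (I \ Q) is a subset of I. Therefore m*(I \ Q) = 3/2.

3/2


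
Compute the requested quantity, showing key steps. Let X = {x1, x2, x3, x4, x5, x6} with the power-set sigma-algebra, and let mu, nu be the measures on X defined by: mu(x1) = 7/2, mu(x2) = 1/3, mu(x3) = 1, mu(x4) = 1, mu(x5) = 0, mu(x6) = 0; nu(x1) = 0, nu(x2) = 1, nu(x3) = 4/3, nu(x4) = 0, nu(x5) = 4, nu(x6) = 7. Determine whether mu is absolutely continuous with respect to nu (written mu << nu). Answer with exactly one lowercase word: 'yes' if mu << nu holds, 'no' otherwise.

mu << nu means: every nu-null measurable set is also mu-null; equivalently, for every atom x, if nu({x}) = 0 then mu({x}) = 0.
Checking each atom:
  x1: nu = 0, mu = 7/2 > 0 -> violates mu << nu.
  x2: nu = 1 > 0 -> no constraint.
  x3: nu = 4/3 > 0 -> no constraint.
  x4: nu = 0, mu = 1 > 0 -> violates mu << nu.
  x5: nu = 4 > 0 -> no constraint.
  x6: nu = 7 > 0 -> no constraint.
The atom(s) x1, x4 violate the condition (nu = 0 but mu > 0). Therefore mu is NOT absolutely continuous w.r.t. nu.

no


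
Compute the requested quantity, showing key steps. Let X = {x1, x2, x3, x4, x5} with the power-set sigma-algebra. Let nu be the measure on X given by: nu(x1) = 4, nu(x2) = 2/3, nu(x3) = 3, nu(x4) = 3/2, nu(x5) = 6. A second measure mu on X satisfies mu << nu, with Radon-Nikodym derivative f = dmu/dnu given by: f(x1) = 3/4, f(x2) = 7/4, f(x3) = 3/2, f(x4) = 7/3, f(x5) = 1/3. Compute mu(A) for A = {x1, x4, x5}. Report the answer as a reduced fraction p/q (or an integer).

By the defining property of the Radon-Nikodym derivative, for every measurable set A,
  mu(A) = integral_A f dnu.
Since nu is a discrete measure concentrated on the atoms of X, the integral over A reduces to the sum
  mu(A) = sum_{x in A} f(x) * nu({x}).
Computing each term:
  x1: f(x1) * nu(x1) = 3/4 * 4 = 3.
  x4: f(x4) * nu(x4) = 7/3 * 3/2 = 7/2.
  x5: f(x5) * nu(x5) = 1/3 * 6 = 2.
Summing: mu(A) = 3 + 7/2 + 2 = 17/2.

17/2


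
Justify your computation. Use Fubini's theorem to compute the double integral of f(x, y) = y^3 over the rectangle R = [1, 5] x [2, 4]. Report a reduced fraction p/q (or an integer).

f(x, y) is a tensor product of a function of x and a function of y, and both factors are bounded continuous (hence Lebesgue integrable) on the rectangle, so Fubini's theorem applies:
  integral_R f d(m x m) = (integral_a1^b1 1 dx) * (integral_a2^b2 y^3 dy).
Inner integral in x: integral_{1}^{5} 1 dx = (5^1 - 1^1)/1
  = 4.
Inner integral in y: integral_{2}^{4} y^3 dy = (4^4 - 2^4)/4
  = 60.
Product: (4) * (60) = 240.

240


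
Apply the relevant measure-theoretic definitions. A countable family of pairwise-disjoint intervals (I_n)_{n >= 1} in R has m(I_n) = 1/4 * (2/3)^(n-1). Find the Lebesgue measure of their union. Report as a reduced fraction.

By countable additivity of the Lebesgue measure on pairwise disjoint measurable sets,
  m(union_{n >= 1} I_n) = sum_{n >= 1} m(I_n) = sum_{n >= 1} a * r^(n-1),
  with a = 1/4 and r = 2/3.
Since 0 < r = 2/3 < 1, the geometric series converges:
  sum_{n >= 1} a * r^(n-1) = a / (1 - r).
  = 1/4 / (1 - 2/3)
  = 1/4 / (1/3)
  = 3/4.

3/4


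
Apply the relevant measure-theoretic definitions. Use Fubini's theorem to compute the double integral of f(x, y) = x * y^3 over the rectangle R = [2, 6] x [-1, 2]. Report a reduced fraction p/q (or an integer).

f(x, y) is a tensor product of a function of x and a function of y, and both factors are bounded continuous (hence Lebesgue integrable) on the rectangle, so Fubini's theorem applies:
  integral_R f d(m x m) = (integral_a1^b1 x dx) * (integral_a2^b2 y^3 dy).
Inner integral in x: integral_{2}^{6} x dx = (6^2 - 2^2)/2
  = 16.
Inner integral in y: integral_{-1}^{2} y^3 dy = (2^4 - (-1)^4)/4
  = 15/4.
Product: (16) * (15/4) = 60.

60


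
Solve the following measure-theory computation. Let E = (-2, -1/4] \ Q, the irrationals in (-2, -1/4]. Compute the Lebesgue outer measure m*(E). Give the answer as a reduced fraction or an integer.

The interval I = (-2, -1/4] has m(I) = -1/4 - (-2) = 7/4 (endpoints are measure-zero, so open/closed/half-open agree). Write I = (I cap Q) u (I \ Q). The rationals in I are countable, so m*(I cap Q) = 0 (cover each rational by intervals whose total length is arbitrarily small). By countable subadditivity m*(I) <= m*(I cap Q) + m*(I \ Q), hence m*(I \ Q) >= m(I) = 7/4. The reverse inequality m*(I \ Q) <= m*(I) = 7/4 is trivial since (I \ Q) is a subset of I. Therefore m*(I \ Q) = 7/4.

7/4


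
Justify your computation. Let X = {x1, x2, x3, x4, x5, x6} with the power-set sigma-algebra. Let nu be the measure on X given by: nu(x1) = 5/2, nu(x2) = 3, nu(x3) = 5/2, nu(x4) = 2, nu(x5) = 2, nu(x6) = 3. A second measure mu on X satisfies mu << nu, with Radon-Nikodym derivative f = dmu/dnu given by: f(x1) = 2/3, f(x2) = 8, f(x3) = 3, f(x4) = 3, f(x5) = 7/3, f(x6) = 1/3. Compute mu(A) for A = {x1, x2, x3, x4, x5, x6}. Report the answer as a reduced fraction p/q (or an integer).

By the defining property of the Radon-Nikodym derivative, for every measurable set A,
  mu(A) = integral_A f dnu.
Since nu is a discrete measure concentrated on the atoms of X, the integral over A reduces to the sum
  mu(A) = sum_{x in A} f(x) * nu({x}).
Computing each term:
  x1: f(x1) * nu(x1) = 2/3 * 5/2 = 5/3.
  x2: f(x2) * nu(x2) = 8 * 3 = 24.
  x3: f(x3) * nu(x3) = 3 * 5/2 = 15/2.
  x4: f(x4) * nu(x4) = 3 * 2 = 6.
  x5: f(x5) * nu(x5) = 7/3 * 2 = 14/3.
  x6: f(x6) * nu(x6) = 1/3 * 3 = 1.
Summing: mu(A) = 5/3 + 24 + 15/2 + 6 + 14/3 + 1 = 269/6.

269/6


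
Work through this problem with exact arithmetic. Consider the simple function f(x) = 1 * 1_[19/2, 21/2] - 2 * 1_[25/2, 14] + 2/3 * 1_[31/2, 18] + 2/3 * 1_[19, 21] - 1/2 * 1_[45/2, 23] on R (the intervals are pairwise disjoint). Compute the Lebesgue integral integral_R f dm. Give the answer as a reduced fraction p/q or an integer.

For a simple function f = sum_i c_i * 1_{A_i} with disjoint A_i,
  integral f dm = sum_i c_i * m(A_i).
Lengths of the A_i:
  m(A_1) = 21/2 - 19/2 = 1.
  m(A_2) = 14 - 25/2 = 3/2.
  m(A_3) = 18 - 31/2 = 5/2.
  m(A_4) = 21 - 19 = 2.
  m(A_5) = 23 - 45/2 = 1/2.
Contributions c_i * m(A_i):
  (1) * (1) = 1.
  (-2) * (3/2) = -3.
  (2/3) * (5/2) = 5/3.
  (2/3) * (2) = 4/3.
  (-1/2) * (1/2) = -1/4.
Total: 1 - 3 + 5/3 + 4/3 - 1/4 = 3/4.

3/4


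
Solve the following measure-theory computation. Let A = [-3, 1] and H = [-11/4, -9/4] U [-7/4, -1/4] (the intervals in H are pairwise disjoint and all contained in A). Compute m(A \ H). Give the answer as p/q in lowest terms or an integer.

The ambient interval has length m(A) = 1 - (-3) = 4.
Since the holes are disjoint and sit inside A, by finite additivity
  m(H) = sum_i (b_i - a_i), and m(A \ H) = m(A) - m(H).
Computing the hole measures:
  m(H_1) = -9/4 - (-11/4) = 1/2.
  m(H_2) = -1/4 - (-7/4) = 3/2.
Summed: m(H) = 1/2 + 3/2 = 2.
So m(A \ H) = 4 - 2 = 2.

2


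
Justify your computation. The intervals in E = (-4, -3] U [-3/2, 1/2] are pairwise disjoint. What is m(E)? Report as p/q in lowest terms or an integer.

For pairwise disjoint intervals, m(union_i I_i) = sum_i m(I_i),
and m is invariant under swapping open/closed endpoints (single points have measure 0).
So m(E) = sum_i (b_i - a_i).
  I_1 has length -3 - (-4) = 1.
  I_2 has length 1/2 - (-3/2) = 2.
Summing:
  m(E) = 1 + 2 = 3.

3


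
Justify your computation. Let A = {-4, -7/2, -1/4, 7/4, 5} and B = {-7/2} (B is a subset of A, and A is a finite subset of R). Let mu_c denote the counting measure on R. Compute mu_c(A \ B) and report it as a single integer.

Counting measure assigns mu_c(E) = |E| (number of elements) when E is finite. For B subset A, A \ B is the set of elements of A not in B, so |A \ B| = |A| - |B|.
|A| = 5, |B| = 1, so mu_c(A \ B) = 5 - 1 = 4.

4


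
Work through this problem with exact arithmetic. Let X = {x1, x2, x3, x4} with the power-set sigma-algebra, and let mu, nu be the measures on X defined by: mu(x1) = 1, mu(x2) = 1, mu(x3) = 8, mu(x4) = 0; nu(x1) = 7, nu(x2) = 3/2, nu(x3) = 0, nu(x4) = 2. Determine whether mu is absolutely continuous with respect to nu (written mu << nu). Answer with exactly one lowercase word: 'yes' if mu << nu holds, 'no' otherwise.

mu << nu means: every nu-null measurable set is also mu-null; equivalently, for every atom x, if nu({x}) = 0 then mu({x}) = 0.
Checking each atom:
  x1: nu = 7 > 0 -> no constraint.
  x2: nu = 3/2 > 0 -> no constraint.
  x3: nu = 0, mu = 8 > 0 -> violates mu << nu.
  x4: nu = 2 > 0 -> no constraint.
The atom(s) x3 violate the condition (nu = 0 but mu > 0). Therefore mu is NOT absolutely continuous w.r.t. nu.

no


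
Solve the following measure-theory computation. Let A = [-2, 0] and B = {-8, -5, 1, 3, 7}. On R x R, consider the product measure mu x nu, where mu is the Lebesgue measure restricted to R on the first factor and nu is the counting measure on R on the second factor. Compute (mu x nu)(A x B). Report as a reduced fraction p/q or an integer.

For a measurable rectangle A x B, the product measure satisfies
  (mu x nu)(A x B) = mu(A) * nu(B).
  mu(A) = 2.
  nu(B) = 5.
  (mu x nu)(A x B) = 2 * 5 = 10.

10


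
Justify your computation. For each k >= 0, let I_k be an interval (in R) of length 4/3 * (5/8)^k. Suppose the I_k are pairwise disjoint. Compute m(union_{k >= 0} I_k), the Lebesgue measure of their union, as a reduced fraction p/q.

By countable additivity of the Lebesgue measure on pairwise disjoint measurable sets,
  m(union_{k >= 0} I_k) = sum_{k >= 0} m(I_k) = sum_{k >= 0} a * r^k,
  with a = 4/3 and r = 5/8.
Since 0 < r = 5/8 < 1, the geometric series converges:
  sum_{k >= 0} a * r^k = a / (1 - r).
  = 4/3 / (1 - 5/8)
  = 4/3 / (3/8)
  = 32/9.

32/9


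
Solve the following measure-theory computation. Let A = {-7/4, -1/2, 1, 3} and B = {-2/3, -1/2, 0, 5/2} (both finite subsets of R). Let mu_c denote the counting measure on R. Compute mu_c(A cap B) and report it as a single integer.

Counting measure on a finite set equals cardinality. mu_c(A cap B) = |A cap B| (elements appearing in both).
Enumerating the elements of A that also lie in B gives 1 element(s).
So mu_c(A cap B) = 1.

1


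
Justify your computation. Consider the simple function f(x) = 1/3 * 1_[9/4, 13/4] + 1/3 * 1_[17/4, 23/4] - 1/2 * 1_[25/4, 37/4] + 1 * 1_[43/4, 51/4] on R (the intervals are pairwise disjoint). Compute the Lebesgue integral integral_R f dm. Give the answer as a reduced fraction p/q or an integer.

For a simple function f = sum_i c_i * 1_{A_i} with disjoint A_i,
  integral f dm = sum_i c_i * m(A_i).
Lengths of the A_i:
  m(A_1) = 13/4 - 9/4 = 1.
  m(A_2) = 23/4 - 17/4 = 3/2.
  m(A_3) = 37/4 - 25/4 = 3.
  m(A_4) = 51/4 - 43/4 = 2.
Contributions c_i * m(A_i):
  (1/3) * (1) = 1/3.
  (1/3) * (3/2) = 1/2.
  (-1/2) * (3) = -3/2.
  (1) * (2) = 2.
Total: 1/3 + 1/2 - 3/2 + 2 = 4/3.

4/3


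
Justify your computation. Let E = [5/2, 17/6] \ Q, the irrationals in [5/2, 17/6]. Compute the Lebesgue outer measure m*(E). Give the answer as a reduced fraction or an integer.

The interval I = [5/2, 17/6] has m(I) = 17/6 - 5/2 = 1/3 (endpoints are measure-zero, so open/closed/half-open agree). Write I = (I cap Q) u (I \ Q). The rationals in I are countable, so m*(I cap Q) = 0 (cover each rational by intervals whose total length is arbitrarily small). By countable subadditivity m*(I) <= m*(I cap Q) + m*(I \ Q), hence m*(I \ Q) >= m(I) = 1/3. The reverse inequality m*(I \ Q) <= m*(I) = 1/3 is trivial since (I \ Q) is a subset of I. Therefore m*(I \ Q) = 1/3.

1/3


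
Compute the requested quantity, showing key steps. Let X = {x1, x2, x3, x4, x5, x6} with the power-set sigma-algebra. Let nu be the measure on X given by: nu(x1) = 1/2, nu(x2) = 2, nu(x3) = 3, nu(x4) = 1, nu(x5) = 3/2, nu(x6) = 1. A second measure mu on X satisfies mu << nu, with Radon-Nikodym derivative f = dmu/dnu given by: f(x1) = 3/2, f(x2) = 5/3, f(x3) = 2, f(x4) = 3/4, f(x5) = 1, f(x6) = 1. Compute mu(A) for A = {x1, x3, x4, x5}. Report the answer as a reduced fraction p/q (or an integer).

By the defining property of the Radon-Nikodym derivative, for every measurable set A,
  mu(A) = integral_A f dnu.
Since nu is a discrete measure concentrated on the atoms of X, the integral over A reduces to the sum
  mu(A) = sum_{x in A} f(x) * nu({x}).
Computing each term:
  x1: f(x1) * nu(x1) = 3/2 * 1/2 = 3/4.
  x3: f(x3) * nu(x3) = 2 * 3 = 6.
  x4: f(x4) * nu(x4) = 3/4 * 1 = 3/4.
  x5: f(x5) * nu(x5) = 1 * 3/2 = 3/2.
Summing: mu(A) = 3/4 + 6 + 3/4 + 3/2 = 9.

9


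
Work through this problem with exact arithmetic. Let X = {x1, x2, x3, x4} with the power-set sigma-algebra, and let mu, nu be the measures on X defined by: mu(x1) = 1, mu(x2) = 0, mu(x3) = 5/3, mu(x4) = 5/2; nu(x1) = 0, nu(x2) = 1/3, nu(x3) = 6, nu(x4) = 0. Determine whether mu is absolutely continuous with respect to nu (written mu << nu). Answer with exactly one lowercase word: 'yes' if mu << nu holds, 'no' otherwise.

mu << nu means: every nu-null measurable set is also mu-null; equivalently, for every atom x, if nu({x}) = 0 then mu({x}) = 0.
Checking each atom:
  x1: nu = 0, mu = 1 > 0 -> violates mu << nu.
  x2: nu = 1/3 > 0 -> no constraint.
  x3: nu = 6 > 0 -> no constraint.
  x4: nu = 0, mu = 5/2 > 0 -> violates mu << nu.
The atom(s) x1, x4 violate the condition (nu = 0 but mu > 0). Therefore mu is NOT absolutely continuous w.r.t. nu.

no


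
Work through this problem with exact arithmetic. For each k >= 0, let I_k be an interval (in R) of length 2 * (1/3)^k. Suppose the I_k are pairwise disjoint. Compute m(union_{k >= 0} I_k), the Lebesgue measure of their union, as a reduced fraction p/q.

By countable additivity of the Lebesgue measure on pairwise disjoint measurable sets,
  m(union_{k >= 0} I_k) = sum_{k >= 0} m(I_k) = sum_{k >= 0} a * r^k,
  with a = 2 and r = 1/3.
Since 0 < r = 1/3 < 1, the geometric series converges:
  sum_{k >= 0} a * r^k = a / (1 - r).
  = 2 / (1 - 1/3)
  = 2 / (2/3)
  = 3.

3


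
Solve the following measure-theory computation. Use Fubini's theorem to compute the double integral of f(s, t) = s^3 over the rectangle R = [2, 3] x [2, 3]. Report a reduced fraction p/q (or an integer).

f(s, t) is a tensor product of a function of s and a function of t, and both factors are bounded continuous (hence Lebesgue integrable) on the rectangle, so Fubini's theorem applies:
  integral_R f d(m x m) = (integral_a1^b1 s^3 ds) * (integral_a2^b2 1 dt).
Inner integral in s: integral_{2}^{3} s^3 ds = (3^4 - 2^4)/4
  = 65/4.
Inner integral in t: integral_{2}^{3} 1 dt = (3^1 - 2^1)/1
  = 1.
Product: (65/4) * (1) = 65/4.

65/4


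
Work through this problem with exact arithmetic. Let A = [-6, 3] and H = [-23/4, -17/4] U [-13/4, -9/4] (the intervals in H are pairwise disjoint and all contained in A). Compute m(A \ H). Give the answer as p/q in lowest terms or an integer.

The ambient interval has length m(A) = 3 - (-6) = 9.
Since the holes are disjoint and sit inside A, by finite additivity
  m(H) = sum_i (b_i - a_i), and m(A \ H) = m(A) - m(H).
Computing the hole measures:
  m(H_1) = -17/4 - (-23/4) = 3/2.
  m(H_2) = -9/4 - (-13/4) = 1.
Summed: m(H) = 3/2 + 1 = 5/2.
So m(A \ H) = 9 - 5/2 = 13/2.

13/2


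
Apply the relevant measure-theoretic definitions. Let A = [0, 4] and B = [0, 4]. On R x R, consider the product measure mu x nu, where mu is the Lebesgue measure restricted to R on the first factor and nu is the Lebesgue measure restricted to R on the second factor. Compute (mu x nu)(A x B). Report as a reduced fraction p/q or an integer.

For a measurable rectangle A x B, the product measure satisfies
  (mu x nu)(A x B) = mu(A) * nu(B).
  mu(A) = 4.
  nu(B) = 4.
  (mu x nu)(A x B) = 4 * 4 = 16.

16


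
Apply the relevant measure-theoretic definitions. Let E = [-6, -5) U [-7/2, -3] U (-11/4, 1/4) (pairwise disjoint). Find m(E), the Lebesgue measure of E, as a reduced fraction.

For pairwise disjoint intervals, m(union_i I_i) = sum_i m(I_i),
and m is invariant under swapping open/closed endpoints (single points have measure 0).
So m(E) = sum_i (b_i - a_i).
  I_1 has length -5 - (-6) = 1.
  I_2 has length -3 - (-7/2) = 1/2.
  I_3 has length 1/4 - (-11/4) = 3.
Summing:
  m(E) = 1 + 1/2 + 3 = 9/2.

9/2


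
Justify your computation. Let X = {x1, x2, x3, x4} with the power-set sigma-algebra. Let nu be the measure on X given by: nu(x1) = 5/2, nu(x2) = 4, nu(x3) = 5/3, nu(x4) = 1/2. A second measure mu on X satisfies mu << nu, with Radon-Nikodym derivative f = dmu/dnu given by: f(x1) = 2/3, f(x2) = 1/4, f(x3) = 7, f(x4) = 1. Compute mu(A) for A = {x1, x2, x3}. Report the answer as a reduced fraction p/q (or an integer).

By the defining property of the Radon-Nikodym derivative, for every measurable set A,
  mu(A) = integral_A f dnu.
Since nu is a discrete measure concentrated on the atoms of X, the integral over A reduces to the sum
  mu(A) = sum_{x in A} f(x) * nu({x}).
Computing each term:
  x1: f(x1) * nu(x1) = 2/3 * 5/2 = 5/3.
  x2: f(x2) * nu(x2) = 1/4 * 4 = 1.
  x3: f(x3) * nu(x3) = 7 * 5/3 = 35/3.
Summing: mu(A) = 5/3 + 1 + 35/3 = 43/3.

43/3


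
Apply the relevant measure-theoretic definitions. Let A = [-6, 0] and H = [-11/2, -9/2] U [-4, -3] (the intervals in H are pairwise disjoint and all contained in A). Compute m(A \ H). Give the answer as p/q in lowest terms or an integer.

The ambient interval has length m(A) = 0 - (-6) = 6.
Since the holes are disjoint and sit inside A, by finite additivity
  m(H) = sum_i (b_i - a_i), and m(A \ H) = m(A) - m(H).
Computing the hole measures:
  m(H_1) = -9/2 - (-11/2) = 1.
  m(H_2) = -3 - (-4) = 1.
Summed: m(H) = 1 + 1 = 2.
So m(A \ H) = 6 - 2 = 4.

4


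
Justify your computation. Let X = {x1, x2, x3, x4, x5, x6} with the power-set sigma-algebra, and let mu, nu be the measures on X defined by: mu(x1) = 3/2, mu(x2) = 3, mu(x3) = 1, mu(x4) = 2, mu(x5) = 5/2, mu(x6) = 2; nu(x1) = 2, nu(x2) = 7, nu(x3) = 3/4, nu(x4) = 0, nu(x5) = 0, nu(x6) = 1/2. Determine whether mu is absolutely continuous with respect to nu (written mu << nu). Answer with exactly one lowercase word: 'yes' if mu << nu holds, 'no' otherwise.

mu << nu means: every nu-null measurable set is also mu-null; equivalently, for every atom x, if nu({x}) = 0 then mu({x}) = 0.
Checking each atom:
  x1: nu = 2 > 0 -> no constraint.
  x2: nu = 7 > 0 -> no constraint.
  x3: nu = 3/4 > 0 -> no constraint.
  x4: nu = 0, mu = 2 > 0 -> violates mu << nu.
  x5: nu = 0, mu = 5/2 > 0 -> violates mu << nu.
  x6: nu = 1/2 > 0 -> no constraint.
The atom(s) x4, x5 violate the condition (nu = 0 but mu > 0). Therefore mu is NOT absolutely continuous w.r.t. nu.

no


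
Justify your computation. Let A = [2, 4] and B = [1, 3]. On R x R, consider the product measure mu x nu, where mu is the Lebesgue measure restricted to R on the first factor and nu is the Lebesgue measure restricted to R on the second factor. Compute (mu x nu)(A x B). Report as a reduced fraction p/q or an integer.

For a measurable rectangle A x B, the product measure satisfies
  (mu x nu)(A x B) = mu(A) * nu(B).
  mu(A) = 2.
  nu(B) = 2.
  (mu x nu)(A x B) = 2 * 2 = 4.

4


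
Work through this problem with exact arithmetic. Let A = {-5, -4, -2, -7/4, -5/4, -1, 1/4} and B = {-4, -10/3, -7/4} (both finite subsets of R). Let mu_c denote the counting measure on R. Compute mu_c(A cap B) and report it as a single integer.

Counting measure on a finite set equals cardinality. mu_c(A cap B) = |A cap B| (elements appearing in both).
Enumerating the elements of A that also lie in B gives 2 element(s).
So mu_c(A cap B) = 2.

2


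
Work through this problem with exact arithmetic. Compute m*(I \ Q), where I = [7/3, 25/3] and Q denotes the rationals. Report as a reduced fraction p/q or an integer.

The interval I = [7/3, 25/3] has m(I) = 25/3 - 7/3 = 6 (endpoints are measure-zero, so open/closed/half-open agree). Write I = (I cap Q) u (I \ Q). The rationals in I are countable, so m*(I cap Q) = 0 (cover each rational by intervals whose total length is arbitrarily small). By countable subadditivity m*(I) <= m*(I cap Q) + m*(I \ Q), hence m*(I \ Q) >= m(I) = 6. The reverse inequality m*(I \ Q) <= m*(I) = 6 is trivial since (I \ Q) is a subset of I. Therefore m*(I \ Q) = 6.

6


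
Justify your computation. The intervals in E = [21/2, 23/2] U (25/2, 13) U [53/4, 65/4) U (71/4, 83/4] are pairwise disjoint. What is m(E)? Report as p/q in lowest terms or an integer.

For pairwise disjoint intervals, m(union_i I_i) = sum_i m(I_i),
and m is invariant under swapping open/closed endpoints (single points have measure 0).
So m(E) = sum_i (b_i - a_i).
  I_1 has length 23/2 - 21/2 = 1.
  I_2 has length 13 - 25/2 = 1/2.
  I_3 has length 65/4 - 53/4 = 3.
  I_4 has length 83/4 - 71/4 = 3.
Summing:
  m(E) = 1 + 1/2 + 3 + 3 = 15/2.

15/2


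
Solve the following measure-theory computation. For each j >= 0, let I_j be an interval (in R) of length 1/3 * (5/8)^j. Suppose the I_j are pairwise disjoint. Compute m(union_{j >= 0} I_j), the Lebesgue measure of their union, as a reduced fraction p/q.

By countable additivity of the Lebesgue measure on pairwise disjoint measurable sets,
  m(union_{j >= 0} I_j) = sum_{j >= 0} m(I_j) = sum_{j >= 0} a * r^j,
  with a = 1/3 and r = 5/8.
Since 0 < r = 5/8 < 1, the geometric series converges:
  sum_{j >= 0} a * r^j = a / (1 - r).
  = 1/3 / (1 - 5/8)
  = 1/3 / (3/8)
  = 8/9.

8/9


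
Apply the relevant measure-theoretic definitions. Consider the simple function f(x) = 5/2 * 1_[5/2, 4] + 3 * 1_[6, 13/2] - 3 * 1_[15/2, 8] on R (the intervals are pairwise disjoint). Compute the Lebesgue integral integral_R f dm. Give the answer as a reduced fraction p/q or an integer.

For a simple function f = sum_i c_i * 1_{A_i} with disjoint A_i,
  integral f dm = sum_i c_i * m(A_i).
Lengths of the A_i:
  m(A_1) = 4 - 5/2 = 3/2.
  m(A_2) = 13/2 - 6 = 1/2.
  m(A_3) = 8 - 15/2 = 1/2.
Contributions c_i * m(A_i):
  (5/2) * (3/2) = 15/4.
  (3) * (1/2) = 3/2.
  (-3) * (1/2) = -3/2.
Total: 15/4 + 3/2 - 3/2 = 15/4.

15/4


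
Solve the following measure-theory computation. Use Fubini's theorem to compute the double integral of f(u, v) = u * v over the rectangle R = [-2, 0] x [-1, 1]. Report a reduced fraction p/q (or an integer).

f(u, v) is a tensor product of a function of u and a function of v, and both factors are bounded continuous (hence Lebesgue integrable) on the rectangle, so Fubini's theorem applies:
  integral_R f d(m x m) = (integral_a1^b1 u du) * (integral_a2^b2 v dv).
Inner integral in u: integral_{-2}^{0} u du = (0^2 - (-2)^2)/2
  = -2.
Inner integral in v: integral_{-1}^{1} v dv = (1^2 - (-1)^2)/2
  = 0.
Product: (-2) * (0) = 0.

0
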